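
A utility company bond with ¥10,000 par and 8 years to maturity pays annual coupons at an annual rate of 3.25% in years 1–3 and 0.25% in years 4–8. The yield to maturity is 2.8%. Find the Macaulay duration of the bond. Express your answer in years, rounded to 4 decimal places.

7.3620 years

Periodic yield y = 0.028. Discount each cash flow and weight by its year:
  t   CF        PV=CF/(1+0.028)^t    t·PV
  1       325.00       316.1479       316.1479
  2       325.00       307.5368       615.0737
  3       325.00       299.1603       897.4810
  4        25.00        22.3855        89.5422
  5        25.00        21.7758       108.8791
  6        25.00        21.1827       127.0962
  7        25.00        20.6057       144.2402
  8    10,025.00     8,037.8420    64,302.7359
  Σ                  9,046.6368    66,601.1960
Price P = Σ PV = 9,046.6368.
Macaulay duration = Σ(t·PV) / P = 66,601.1960 / 9,046.6368 = 7.36198 years.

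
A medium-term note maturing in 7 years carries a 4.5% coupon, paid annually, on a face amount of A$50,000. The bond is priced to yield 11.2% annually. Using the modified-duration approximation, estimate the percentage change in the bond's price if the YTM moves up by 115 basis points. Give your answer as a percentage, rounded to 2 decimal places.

-6.15%

Periodic yield y = 0.112. Modified duration first:
  t   CF        PV=CF/(1+0.112)^t    t·PV
  1     2,250.00     2,023.3813     2,023.3813
  2     2,250.00     1,819.5875     3,639.1750
  3     2,250.00     1,636.3197     4,908.9591
  4     2,250.00     1,471.5105     5,886.0421
  5     2,250.00     1,323.3008     6,616.5041
  6     2,250.00     1,190.0187     7,140.1123
  7    52,250.00    24,851.5101   173,960.5708
  Σ                 34,315.6287   204,174.7447
P = 34,315.6287; D_Mac = 5.94991 yrs; D_mod = 5.94991/(1+0.112) = 5.35063 yrs.
ΔP/P ≈ -D_mod · Δy = -5.35063 × (+0.0115) = -0.061532 = -6.1532%.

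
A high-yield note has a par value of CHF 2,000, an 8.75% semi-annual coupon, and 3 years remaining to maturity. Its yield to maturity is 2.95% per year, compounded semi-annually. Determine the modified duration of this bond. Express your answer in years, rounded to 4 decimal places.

2.6882 years

Periodic yield y = 0.01475. First find Macaulay duration:
  t   CF        PV=CF/(1+0.01475)^t    t·PV
  1        87.50        86.2281        86.2281
  2        87.50        84.9748       169.9495
  3        87.50        83.7396       251.2188
  4        87.50        82.5224       330.0896
  5        87.50        81.3229       406.6144
  6     2,087.50     1,911.9306    11,471.5836
  Σ                  2,330.7184    12,715.6840
P = 2,330.7184; Macaulay duration = 12,715.6840 / 2,330.7184 = 5.45569 half-year periods = 2.72785 years.
Modified duration = D_Mac / (1 + y) = 2.72785 / 1.01475 = 2.68820 years.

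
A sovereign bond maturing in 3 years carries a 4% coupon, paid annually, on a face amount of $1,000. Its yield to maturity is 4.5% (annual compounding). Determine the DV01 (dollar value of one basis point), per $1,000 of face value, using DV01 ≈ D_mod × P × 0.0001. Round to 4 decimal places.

$0.2723

Periodic yield y = 0.045.
  t   CF        PV=CF/(1+0.045)^t    t·PV
  1        40.00        38.2775        38.2775
  2        40.00        36.6292        73.2584
  3     1,040.00       911.3485     2,734.0454
  Σ                    986.2552     2,845.5813
P = 986.2552; D_Mac = 2.88524 yrs; D_mod = 2.76099 yrs.
DV01 ≈ 2.76099 × 986.2552 × 0.0001 = 0.272304.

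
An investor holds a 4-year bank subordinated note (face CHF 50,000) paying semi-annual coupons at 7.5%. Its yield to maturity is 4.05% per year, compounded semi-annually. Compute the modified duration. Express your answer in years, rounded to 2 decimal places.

Periodic yield y = 0.02025. First find Macaulay duration:
  t   CF        PV=CF/(1+0.02025)^t    t·PV
  1     1,875.00     1,837.7849     1,837.7849
  2     1,875.00     1,801.3084     3,602.6167
  3     1,875.00     1,765.5559     5,296.6676
  4     1,875.00     1,730.5130     6,922.0519
  5     1,875.00     1,696.1656     8,480.8281
  6     1,875.00     1,662.5000     9,974.9999
  7     1,875.00     1,629.5026    11,406.5179
  8    51,875.00    44,188.0953   353,504.7625
  Σ                 56,311.4255   401,026.2295
P = 56,311.4255; Macaulay duration = 401,026.2295 / 56,311.4255 = 7.12158 half-year periods = 3.56079 years.
Modified duration = D_Mac / (1 + y) = 3.56079 / 1.02025 = 3.49011 years.

3.49 years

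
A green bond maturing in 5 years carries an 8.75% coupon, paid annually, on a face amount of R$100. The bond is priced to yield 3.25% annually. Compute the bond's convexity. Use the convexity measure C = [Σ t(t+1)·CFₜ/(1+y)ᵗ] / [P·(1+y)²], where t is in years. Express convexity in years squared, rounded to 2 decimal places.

23.23

With y = 0.0325:
  t   CF        PV=CF/(1+0.0325)^t    t·PV        t(t+1)·PV
  1         8.75         8.4746         8.4746          16.9492
  2         8.75         8.2078        16.4156          49.2469
  3         8.75         7.9495        23.8484          95.3936
  4         8.75         7.6992        30.7970         153.9848
  5       108.75        92.6785       463.3925       2,780.3548
  Σ                    125.0096       542.9280       3,095.9292
P = 125.0096.
Convexity = Σ t(t+1)·PV / [P·(1+y)²] = 3,095.9292 / (125.0096 × 1.066056) = 23.23098.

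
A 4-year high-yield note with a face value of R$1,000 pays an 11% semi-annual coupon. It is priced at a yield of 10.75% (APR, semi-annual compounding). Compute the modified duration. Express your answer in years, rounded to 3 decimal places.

Periodic yield y = 0.05375. First find Macaulay duration:
  t   CF        PV=CF/(1+0.05375)^t    t·PV
  1        55.00        52.1945        52.1945
  2        55.00        49.5322        99.0644
  3        55.00        47.0056       141.0169
  4        55.00        44.6080       178.4318
  5        55.00        42.3326       211.6629
  6        55.00        40.1733       241.0396
  7        55.00        38.1241       266.8687
  8     1,055.00       693.9877     5,551.9014
  Σ                  1,007.9579     6,742.1803
P = 1,007.9579; Macaulay duration = 6,742.1803 / 1,007.9579 = 6.68895 half-year periods = 3.34447 years.
Modified duration = D_Mac / (1 + y) = 3.34447 / 1.05375 = 3.17388 years.

3.174 years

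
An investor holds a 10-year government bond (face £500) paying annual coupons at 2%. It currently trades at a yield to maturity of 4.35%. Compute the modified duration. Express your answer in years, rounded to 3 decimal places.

8.671 years

Periodic yield y = 0.0435. First find Macaulay duration:
  t   CF        PV=CF/(1+0.0435)^t    t·PV
  1        10.00         9.5831         9.5831
  2        10.00         9.1836        18.3673
  3        10.00         8.8008        26.4024
  4        10.00         8.4339        33.7357
  5        10.00         8.0824        40.4118
  6        10.00         7.7454        46.4726
  7        10.00         7.4225        51.9578
  8        10.00         7.1131        56.9050
  9        10.00         6.8166        61.3494
  10      510.00       333.1545     3,331.5447
  Σ                    406.3360     3,676.7298
P = 406.3360; Macaulay duration = 3,676.7298 / 406.3360 = 9.04850 years.
Modified duration = D_Mac / (1 + y) = 9.04850 / 1.0435 = 8.67129 years.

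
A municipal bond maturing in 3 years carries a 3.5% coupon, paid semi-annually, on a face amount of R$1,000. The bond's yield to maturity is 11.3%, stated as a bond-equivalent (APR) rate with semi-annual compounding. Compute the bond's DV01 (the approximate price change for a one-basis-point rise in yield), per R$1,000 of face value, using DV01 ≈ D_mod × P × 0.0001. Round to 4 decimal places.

R$0.2179

Periodic yield y = 0.0565.
  t   CF        PV=CF/(1+0.0565)^t    t·PV
  1        17.50        16.5641        16.5641
  2        17.50        15.6783        31.3566
  3        17.50        14.8399        44.5196
  4        17.50        14.0462        56.1850
  5        17.50        13.2951        66.4753
  6     1,017.50       731.6736     4,390.0418
  Σ                    806.0972     4,605.1424
P = 806.0972; D_Mac = 5.71289 half-year periods = 2.85644 yrs; D_mod = 2.70369 yrs.
DV01 ≈ 2.70369 × 806.0972 × 0.0001 = 0.217943.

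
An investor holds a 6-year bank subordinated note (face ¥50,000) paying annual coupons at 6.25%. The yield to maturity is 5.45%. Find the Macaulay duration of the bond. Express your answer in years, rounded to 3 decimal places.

Periodic yield y = 0.0545. Discount each cash flow and weight by its year:
  t   CF        PV=CF/(1+0.0545)^t    t·PV
  1     3,125.00     2,963.4898     2,963.4898
  2     3,125.00     2,810.3270     5,620.6540
  3     3,125.00     2,665.0801     7,995.2404
  4     3,125.00     2,527.3401    10,109.3603
  5     3,125.00     2,396.7189    11,983.5945
  6    53,125.00    38,638.4271   231,830.5625
  Σ                 52,001.3830   270,502.9015
Price P = Σ PV = 52,001.3830.
Macaulay duration = Σ(t·PV) / P = 270,502.9015 / 52,001.3830 = 5.20184 years.

5.202 years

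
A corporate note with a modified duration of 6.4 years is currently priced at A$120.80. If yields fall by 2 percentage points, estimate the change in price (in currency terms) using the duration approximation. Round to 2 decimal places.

Duration approximation: ΔP/P ≈ -D_mod · Δy = -6.4 × (-0.02) = +0.128000.
ΔP ≈ 120.80 × (+0.128000) = +15.46240.

+A$15.46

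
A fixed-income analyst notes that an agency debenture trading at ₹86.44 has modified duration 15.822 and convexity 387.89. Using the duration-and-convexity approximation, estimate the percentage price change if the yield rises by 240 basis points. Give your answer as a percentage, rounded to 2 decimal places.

-26.80%

Duration effect: -D_mod·Δy = -15.822 × (+0.024) = -0.379728
Convexity effect: ½·C·(Δy)² = 0.5 × 387.89 × (0.024)² = +0.11171232
ΔP/P ≈ -0.379728 + 0.11171232 = -0.26801568
= -26.801568%.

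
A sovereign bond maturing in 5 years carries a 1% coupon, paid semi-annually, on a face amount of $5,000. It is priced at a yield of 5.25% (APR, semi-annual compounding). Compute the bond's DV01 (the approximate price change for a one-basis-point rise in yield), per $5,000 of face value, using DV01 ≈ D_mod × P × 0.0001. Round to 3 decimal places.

Periodic yield y = 0.02625.
  t   CF        PV=CF/(1+0.02625)^t    t·PV
  1        25.00        24.3605        24.3605
  2        25.00        23.7374        47.4749
  3        25.00        23.1303        69.3908
  4        25.00        22.5386        90.1545
  5        25.00        21.9621       109.8106
  6        25.00        21.4004       128.4021
  7        25.00        20.8530       145.9708
  8        25.00        20.3196       162.5566
  9        25.00        19.7998       178.1985
  10    5,025.00     3,877.9693    38,779.6928
  Σ                  4,076.0710    39,736.0120
P = 4,076.0710; D_Mac = 9.74861 half-year periods = 4.87430 yrs; D_mod = 4.74963 yrs.
DV01 ≈ 4.74963 × 4,076.0710 × 0.0001 = 1.935981.

$1.936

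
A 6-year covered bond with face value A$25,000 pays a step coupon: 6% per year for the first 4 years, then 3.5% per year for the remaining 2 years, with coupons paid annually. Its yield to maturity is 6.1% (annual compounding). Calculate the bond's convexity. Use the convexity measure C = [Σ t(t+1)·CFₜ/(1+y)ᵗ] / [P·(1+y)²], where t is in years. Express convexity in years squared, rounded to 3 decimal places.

30.786

With y = 0.061:
  t   CF        PV=CF/(1+0.061)^t    t·PV        t(t+1)·PV
  1     1,500.00     1,413.7606     1,413.7606       2,827.5212
  2     1,500.00     1,332.4794     2,664.9587       7,994.8762
  3     1,500.00     1,255.8712     3,767.6137      15,070.4546
  4     1,500.00     1,183.6675     4,734.6700      23,673.3500
  5       875.00       650.7754     3,253.8770      19,523.2623
  6    25,875.00    18,137.9439   108,827.6636     761,793.6451
  Σ                 23,974.4980   124,662.5436     830,883.1094
P = 23,974.4980.
Convexity = Σ t(t+1)·PV / [P·(1+y)²] = 830,883.1094 / (23,974.4980 × 1.125721) = 30.78645.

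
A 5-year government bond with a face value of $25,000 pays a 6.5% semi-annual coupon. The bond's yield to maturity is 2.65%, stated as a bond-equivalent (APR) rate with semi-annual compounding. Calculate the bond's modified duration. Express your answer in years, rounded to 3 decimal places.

4.351 years

Periodic yield y = 0.01325. First find Macaulay duration:
  t   CF        PV=CF/(1+0.01325)^t    t·PV
  1       812.50       801.8752       801.8752
  2       812.50       791.3892     1,582.7785
  3       812.50       781.0405     2,343.1214
  4       812.50       770.8270     3,083.3080
  5       812.50       760.7471     3,803.7355
  6       812.50       750.7990     4,504.7941
  7       812.50       740.9810     5,186.8671
  8       812.50       731.2914     5,850.3313
  9       812.50       721.7285     6,495.5565
  10   25,812.50    22,628.9261   226,289.2614
  Σ                 29,479.6051   259,941.6290
P = 29,479.6051; Macaulay duration = 259,941.6290 / 29,479.6051 = 8.81768 half-year periods = 4.40884 years.
Modified duration = D_Mac / (1 + y) = 4.40884 / 1.01325 = 4.35119 years.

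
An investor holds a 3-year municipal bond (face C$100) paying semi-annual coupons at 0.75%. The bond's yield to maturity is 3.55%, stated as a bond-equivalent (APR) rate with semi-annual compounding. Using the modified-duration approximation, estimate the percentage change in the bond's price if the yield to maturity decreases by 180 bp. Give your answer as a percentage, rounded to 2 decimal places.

+5.25%

Periodic yield y = 0.01775. Modified duration first:
  t   CF        PV=CF/(1+0.01775)^t    t·PV
  1        0.375         0.3685         0.3685
  2        0.375         0.3620         0.7241
  3        0.375         0.3557         1.0672
  4        0.375         0.3495         1.3981
  5        0.375         0.3434         1.7171
  6      100.375        90.3190       541.9137
  Σ                     92.0981       547.1886
P = 92.0981; D_Mac = 5.94137 half-year periods = 2.97068 yrs; D_mod = 2.97068/(1+0.01775) = 2.91887 yrs.
ΔP/P ≈ -D_mod · Δy = -2.91887 × (-0.018) = +0.052540 = +5.2540%.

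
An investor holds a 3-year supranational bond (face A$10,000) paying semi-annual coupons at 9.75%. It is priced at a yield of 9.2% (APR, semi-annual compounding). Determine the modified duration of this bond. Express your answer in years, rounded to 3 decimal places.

2.557 years

Periodic yield y = 0.046. First find Macaulay duration:
  t   CF        PV=CF/(1+0.046)^t    t·PV
  1       487.50       466.0612       466.0612
  2       487.50       445.5652       891.1304
  3       487.50       425.9705     1,277.9116
  4       487.50       407.2376     1,628.9504
  5       487.50       389.3285     1,946.6425
  6    10,487.50     8,007.2219    48,043.3317
  Σ                 10,141.3850    54,254.0278
P = 10,141.3850; Macaulay duration = 54,254.0278 / 10,141.3850 = 5.34977 half-year periods = 2.67488 years.
Modified duration = D_Mac / (1 + y) = 2.67488 / 1.046 = 2.55725 years.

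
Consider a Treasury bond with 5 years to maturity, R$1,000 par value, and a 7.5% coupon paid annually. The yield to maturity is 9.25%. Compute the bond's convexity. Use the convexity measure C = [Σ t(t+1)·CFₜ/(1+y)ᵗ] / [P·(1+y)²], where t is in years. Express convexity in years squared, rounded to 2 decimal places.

With y = 0.0925:
  t   CF        PV=CF/(1+0.0925)^t    t·PV        t(t+1)·PV
  1        75.00        68.6499        68.6499         137.2998
  2        75.00        62.8374       125.6748         377.0245
  3        75.00        57.5171       172.5513         690.2051
  4        75.00        52.6472       210.5889       1,052.9445
  5     1,075.00       690.7187     3,453.5937      20,721.5621
  Σ                    932.3704     4,031.0586      22,979.0360
P = 932.3704.
Convexity = Σ t(t+1)·PV / [P·(1+y)²] = 22,979.0360 / (932.3704 × 1.193556) = 20.64907.

20.65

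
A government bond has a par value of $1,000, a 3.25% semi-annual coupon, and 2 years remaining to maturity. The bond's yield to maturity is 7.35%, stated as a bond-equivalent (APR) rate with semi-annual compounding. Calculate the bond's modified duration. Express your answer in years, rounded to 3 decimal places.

Periodic yield y = 0.03675. First find Macaulay duration:
  t   CF        PV=CF/(1+0.03675)^t    t·PV
  1        16.25        15.6740        15.6740
  2        16.25        15.1184        30.2368
  3        16.25        14.5825        43.7474
  4     1,016.25       879.6388     3,518.5552
  Σ                    925.0136     3,608.2134
P = 925.0136; Macaulay duration = 3,608.2134 / 925.0136 = 3.90071 half-year periods = 1.95036 years.
Modified duration = D_Mac / (1 + y) = 1.95036 / 1.03675 = 1.88122 years.

1.881 years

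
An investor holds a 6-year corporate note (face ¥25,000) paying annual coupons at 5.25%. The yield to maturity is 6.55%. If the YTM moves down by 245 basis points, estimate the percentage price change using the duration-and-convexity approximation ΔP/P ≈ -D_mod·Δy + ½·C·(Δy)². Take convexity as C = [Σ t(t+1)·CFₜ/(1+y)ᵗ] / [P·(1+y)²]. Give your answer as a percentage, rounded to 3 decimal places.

+13.058%

With y = 0.0655:
  t   CF        PV=CF/(1+0.0655)^t    t·PV        t(t+1)·PV
  1     1,312.50     1,231.8160     1,231.8160       2,463.6321
  2     1,312.50     1,156.0920     2,312.1840       6,936.5521
  3     1,312.50     1,085.0230     3,255.0690      13,020.2762
  4     1,312.50     1,018.3229     4,073.2915      20,366.4573
  5     1,312.50       955.7230     4,778.6150      28,671.6903
  6    26,312.50    17,982.1406   107,892.8436     755,249.9049
  Σ                 23,429.1176   123,543.8192     826,708.5129
P = 23,429.1176; D_Mac = 5.27309 yrs; D_mod = 4.94893 yrs; C = 31.08061.
Duration effect: -4.94893 × (-0.0245) = +0.121249
Convexity effect: 0.5 × 31.08061 × (-0.0245)² = +0.0093281
ΔP/P ≈ +0.121249 + 0.0093281 = +0.130577 = +13.0577%.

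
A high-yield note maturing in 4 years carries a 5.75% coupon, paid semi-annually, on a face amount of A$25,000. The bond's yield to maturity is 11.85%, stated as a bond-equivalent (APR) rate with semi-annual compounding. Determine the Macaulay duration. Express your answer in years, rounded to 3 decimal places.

Periodic yield y = 0.05925. Discount each cash flow and weight by its period:
  t   CF        PV=CF/(1+0.05925)^t    t·PV
  1       718.75       678.5461       678.5461
  2       718.75       640.5911     1,281.1822
  3       718.75       604.7591     1,814.2774
  4       718.75       570.9315     2,283.7258
  5       718.75       538.9959     2,694.9797
  6       718.75       508.8468     3,053.0806
  7       718.75       480.3840     3,362.6881
  8    25,718.75    16,227.8908   129,823.1261
  Σ                 20,250.9453   144,991.6061
Price P = Σ PV = 20,250.9453.
Macaulay duration = Σ(t·PV) / P = 144,991.6061 / 20,250.9453 = 7.15975 half-year periods.
In years: 7.15975 / 2 = 3.57987 years.

3.580 years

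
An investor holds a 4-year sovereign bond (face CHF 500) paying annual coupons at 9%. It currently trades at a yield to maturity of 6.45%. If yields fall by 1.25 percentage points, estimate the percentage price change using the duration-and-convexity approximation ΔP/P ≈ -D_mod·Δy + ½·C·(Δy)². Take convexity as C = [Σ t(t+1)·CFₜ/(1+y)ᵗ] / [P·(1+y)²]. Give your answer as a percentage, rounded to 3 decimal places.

With y = 0.0645:
  t   CF        PV=CF/(1+0.0645)^t    t·PV        t(t+1)·PV
  1        45.00        42.2734        42.2734          84.5467
  2        45.00        39.7119        79.4239         238.2717
  3        45.00        37.3057       111.9172         447.6687
  4       545.00       424.4376     1,697.7504       8,488.7518
  Σ                    543.7286     1,931.3648       9,259.2389
P = 543.7286; D_Mac = 3.55207 yrs; D_mod = 3.33685 yrs; C = 15.02802.
Duration effect: -3.33685 × (-0.0125) = +0.041711
Convexity effect: 0.5 × 15.02802 × (-0.0125)² = +0.0011741
ΔP/P ≈ +0.041711 + 0.0011741 = +0.042885 = +4.2885%.

+4.288%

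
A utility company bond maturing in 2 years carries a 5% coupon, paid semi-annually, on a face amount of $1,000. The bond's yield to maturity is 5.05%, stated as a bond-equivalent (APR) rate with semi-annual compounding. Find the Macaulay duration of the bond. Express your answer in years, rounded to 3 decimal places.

Periodic yield y = 0.02525. Discount each cash flow and weight by its period:
  t   CF        PV=CF/(1+0.02525)^t    t·PV
  1        25.00        24.3843        24.3843
  2        25.00        23.7838        47.5675
  3        25.00        23.1980        69.5940
  4     1,025.00       927.6940     3,710.7760
  Σ                    999.0601     3,852.3219
Price P = Σ PV = 999.0601.
Macaulay duration = Σ(t·PV) / P = 3,852.3219 / 999.0601 = 3.85595 half-year periods.
In years: 3.85595 / 2 = 1.92797 years.

1.928 years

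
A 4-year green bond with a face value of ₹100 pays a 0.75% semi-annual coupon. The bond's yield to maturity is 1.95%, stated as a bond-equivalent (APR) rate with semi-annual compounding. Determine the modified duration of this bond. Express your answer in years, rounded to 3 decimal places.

3.908 years

Periodic yield y = 0.00975. First find Macaulay duration:
  t   CF        PV=CF/(1+0.00975)^t    t·PV
  1        0.375         0.3714         0.3714
  2        0.375         0.3678         0.7356
  3        0.375         0.3642         1.0927
  4        0.375         0.3607         1.4429
  5        0.375         0.3572         1.7862
  6        0.375         0.3538         2.1228
  7        0.375         0.3504         2.4526
  8      100.375        92.8784       743.0271
  Σ                     95.4039       753.0313
P = 95.4039; Macaulay duration = 753.0313 / 95.4039 = 7.89308 half-year periods = 3.94654 years.
Modified duration = D_Mac / (1 + y) = 3.94654 / 1.00975 = 3.90843 years.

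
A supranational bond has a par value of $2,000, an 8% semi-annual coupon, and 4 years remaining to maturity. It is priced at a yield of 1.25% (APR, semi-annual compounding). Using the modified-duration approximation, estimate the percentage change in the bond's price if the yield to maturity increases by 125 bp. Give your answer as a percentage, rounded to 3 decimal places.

-4.428%

Periodic yield y = 0.00625. Modified duration first:
  t   CF        PV=CF/(1+0.00625)^t    t·PV
  1        80.00        79.5031        79.5031
  2        80.00        79.0093       158.0186
  3        80.00        78.5186       235.5557
  4        80.00        78.0309       312.1235
  5        80.00        77.5462       387.7310
  6        80.00        77.0645       462.3873
  7        80.00        76.5859       536.1012
  8     2,080.00     1,978.8651    15,830.9208
  Σ                  2,525.1235    18,002.3410
P = 2,525.1235; D_Mac = 7.12929 half-year periods = 3.56465 yrs; D_mod = 3.56465/(1+0.00625) = 3.54250 yrs.
ΔP/P ≈ -D_mod · Δy = -3.54250 × (+0.0125) = -0.044281 = -4.4281%.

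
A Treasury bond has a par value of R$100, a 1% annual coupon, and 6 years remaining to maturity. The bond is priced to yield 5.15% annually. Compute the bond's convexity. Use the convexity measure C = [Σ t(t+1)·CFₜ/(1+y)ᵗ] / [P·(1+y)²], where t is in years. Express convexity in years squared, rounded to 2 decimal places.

36.57

With y = 0.0515:
  t   CF        PV=CF/(1+0.0515)^t    t·PV        t(t+1)·PV
  1         1.00         0.9510         0.9510           1.9020
  2         1.00         0.9044         1.8089           5.4267
  3         1.00         0.8601         2.5804          10.3218
  4         1.00         0.8180         3.2721          16.3604
  5         1.00         0.7780         3.8898          23.3386
  6       101.00        74.7250       448.3498       3,138.4485
  Σ                     79.0365       460.8520       3,195.7979
P = 79.0365.
Convexity = Σ t(t+1)·PV / [P·(1+y)²] = 3,195.7979 / (79.0365 × 1.105652) = 36.57066.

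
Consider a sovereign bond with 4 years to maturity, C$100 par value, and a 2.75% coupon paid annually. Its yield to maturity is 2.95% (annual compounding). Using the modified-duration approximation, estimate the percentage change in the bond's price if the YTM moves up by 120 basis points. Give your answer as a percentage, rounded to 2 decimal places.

Periodic yield y = 0.0295. Modified duration first:
  t   CF        PV=CF/(1+0.0295)^t    t·PV
  1         2.75         2.6712         2.6712
  2         2.75         2.5947         5.1893
  3         2.75         2.5203         7.5609
  4       102.75        91.4695       365.8781
  Σ                     99.2557       381.2995
P = 99.2557; D_Mac = 3.84159 yrs; D_mod = 3.84159/(1+0.0295) = 3.73151 yrs.
ΔP/P ≈ -D_mod · Δy = -3.73151 × (+0.012) = -0.044778 = -4.4778%.

-4.48%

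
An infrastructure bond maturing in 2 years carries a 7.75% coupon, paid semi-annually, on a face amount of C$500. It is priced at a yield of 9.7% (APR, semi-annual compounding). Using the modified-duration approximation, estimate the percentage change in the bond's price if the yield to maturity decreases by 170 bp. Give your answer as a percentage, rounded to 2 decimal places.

+3.06%

Periodic yield y = 0.0485. Modified duration first:
  t   CF        PV=CF/(1+0.0485)^t    t·PV
  1       19.375        18.4788        18.4788
  2       19.375        17.6240        35.2480
  3       19.375        16.8088        50.4264
  4      519.375       429.7415     1,718.9660
  Σ                    482.6531     1,823.1192
P = 482.6531; D_Mac = 3.77729 half-year periods = 1.88864 yrs; D_mod = 1.88864/(1+0.0485) = 1.80128 yrs.
ΔP/P ≈ -D_mod · Δy = -1.80128 × (-0.017) = +0.030622 = +3.0622%.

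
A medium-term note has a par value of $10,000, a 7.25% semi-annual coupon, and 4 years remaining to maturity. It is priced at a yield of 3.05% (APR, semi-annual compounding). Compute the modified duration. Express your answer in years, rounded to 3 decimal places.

3.527 years

Periodic yield y = 0.01525. First find Macaulay duration:
  t   CF        PV=CF/(1+0.01525)^t    t·PV
  1       362.50       357.0549       357.0549
  2       362.50       351.6916       703.3832
  3       362.50       346.4089     1,039.2266
  4       362.50       341.2055     1,364.8220
  5       362.50       336.0803     1,680.4014
  6       362.50       331.0320     1,986.1922
  7       362.50       326.0596     2,282.4174
  8    10,362.50     9,180.8007    73,446.4054
  Σ                 11,570.3335    82,859.9031
P = 11,570.3335; Macaulay duration = 82,859.9031 / 11,570.3335 = 7.16141 half-year periods = 3.58071 years.
Modified duration = D_Mac / (1 + y) = 3.58071 / 1.01525 = 3.52692 years.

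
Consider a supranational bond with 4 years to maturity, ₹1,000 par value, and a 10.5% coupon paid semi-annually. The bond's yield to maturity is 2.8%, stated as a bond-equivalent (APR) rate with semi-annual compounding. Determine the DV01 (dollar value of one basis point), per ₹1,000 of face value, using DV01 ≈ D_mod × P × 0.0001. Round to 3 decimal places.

₹0.439

Periodic yield y = 0.014.
  t   CF        PV=CF/(1+0.014)^t    t·PV
  1        52.50        51.7751        51.7751
  2        52.50        51.0603       102.1206
  3        52.50        50.3553       151.0660
  4        52.50        49.6601       198.6404
  5        52.50        48.9744       244.8722
  6        52.50        48.2983       289.7896
  7        52.50        47.6314       333.4200
  8     1,052.50       941.7128     7,533.7022
  Σ                  1,289.4678     8,905.3862
P = 1,289.4678; D_Mac = 6.90625 half-year periods = 3.45312 yrs; D_mod = 3.40545 yrs.
DV01 ≈ 3.40545 × 1,289.4678 × 0.0001 = 0.439122.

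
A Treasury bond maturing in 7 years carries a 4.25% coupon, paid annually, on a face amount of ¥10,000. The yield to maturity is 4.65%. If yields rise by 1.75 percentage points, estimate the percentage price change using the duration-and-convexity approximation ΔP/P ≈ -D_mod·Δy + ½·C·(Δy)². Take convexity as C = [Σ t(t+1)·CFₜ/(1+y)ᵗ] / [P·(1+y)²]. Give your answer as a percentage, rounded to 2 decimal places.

With y = 0.0465:
  t   CF        PV=CF/(1+0.0465)^t    t·PV        t(t+1)·PV
  1       425.00       406.1156       406.1156         812.2312
  2       425.00       388.0704       776.1407       2,328.4221
  3       425.00       370.8269     1,112.4807       4,449.9228
  4       425.00       354.3496     1,417.3986       7,086.9929
  5       425.00       338.6045     1,693.0227      10,158.1360
  6       425.00       323.5590     1,941.3542      13,589.4795
  7    10,425.00     7,584.0543    53,088.3802     424,707.0419
  Σ                  9,765.5804    60,434.8927     463,132.2265
P = 9,765.5804; D_Mac = 6.18856 yrs; D_mod = 5.91358 yrs; C = 43.30405.
Duration effect: -5.91358 × (+0.0175) = -0.103488
Convexity effect: 0.5 × 43.30405 × (0.0175)² = +0.0066309
ΔP/P ≈ -0.103488 + 0.0066309 = -0.096857 = -9.6857%.

-9.69%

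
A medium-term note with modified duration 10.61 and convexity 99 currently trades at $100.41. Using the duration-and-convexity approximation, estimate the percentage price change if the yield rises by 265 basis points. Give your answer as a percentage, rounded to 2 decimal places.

Duration effect: -D_mod·Δy = -10.61 × (+0.0265) = -0.281165
Convexity effect: ½·C·(Δy)² = 0.5 × 99 × (0.0265)² = +0.034761375
ΔP/P ≈ -0.281165 + 0.034761375 = -0.246403625
= -24.6403625%.

-24.64%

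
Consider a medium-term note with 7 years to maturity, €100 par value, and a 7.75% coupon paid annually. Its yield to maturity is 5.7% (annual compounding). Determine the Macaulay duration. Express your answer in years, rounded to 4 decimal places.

Periodic yield y = 0.057. Discount each cash flow and weight by its year:
  t   CF        PV=CF/(1+0.057)^t    t·PV
  1         7.75         7.3321         7.3321
  2         7.75         6.9367        13.8734
  3         7.75         6.5626        19.6878
  4         7.75         6.2087        24.8349
  5         7.75         5.8739        29.3695
  6         7.75         5.5571        33.3429
  7       107.75        73.0958       511.6705
  Σ                    111.5669       640.1111
Price P = Σ PV = 111.5669.
Macaulay duration = Σ(t·PV) / P = 640.1111 / 111.5669 = 5.73746 years.

5.7375 years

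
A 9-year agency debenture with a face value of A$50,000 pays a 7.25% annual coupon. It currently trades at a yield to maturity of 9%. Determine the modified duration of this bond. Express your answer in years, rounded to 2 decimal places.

6.22 years

Periodic yield y = 0.09. First find Macaulay duration:
  t   CF        PV=CF/(1+0.09)^t    t·PV
  1     3,625.00     3,325.6881     3,325.6881
  2     3,625.00     3,051.0900     6,102.1800
  3     3,625.00     2,799.1651     8,397.4953
  4     3,625.00     2,568.0414    10,272.1656
  5     3,625.00     2,356.0013    11,780.0064
  6     3,625.00     2,161.4691    12,968.8144
  7     3,625.00     1,982.9991    13,880.9940
  8     3,625.00     1,819.2653    14,554.1221
  9    53,625.00    24,690.4397   222,213.9571
  Σ                 44,754.1590   303,495.4228
P = 44,754.1590; Macaulay duration = 303,495.4228 / 44,754.1590 = 6.78139 years.
Modified duration = D_Mac / (1 + y) = 6.78139 / 1.09 = 6.22146 years.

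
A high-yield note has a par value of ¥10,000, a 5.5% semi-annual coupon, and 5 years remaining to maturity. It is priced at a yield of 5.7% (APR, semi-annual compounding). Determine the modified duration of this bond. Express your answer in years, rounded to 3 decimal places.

Periodic yield y = 0.0285. First find Macaulay duration:
  t   CF        PV=CF/(1+0.0285)^t    t·PV
  1       275.00       267.3797       267.3797
  2       275.00       259.9705       519.9410
  3       275.00       252.7667       758.3000
  4       275.00       245.7624       983.0498
  5       275.00       238.9523     1,194.7615
  6       275.00       232.3309     1,393.9852
  7       275.00       225.8929     1,581.2504
  8       275.00       219.6334     1,757.0670
  9       275.00       213.5473     1,921.9255
  10   10,275.00     7,757.8052    77,578.0520
  Σ                  9,914.0412    87,955.7121
P = 9,914.0412; Macaulay duration = 87,955.7121 / 9,914.0412 = 8.87183 half-year periods = 4.43592 years.
Modified duration = D_Mac / (1 + y) = 4.43592 / 1.0285 = 4.31300 years.

4.313 years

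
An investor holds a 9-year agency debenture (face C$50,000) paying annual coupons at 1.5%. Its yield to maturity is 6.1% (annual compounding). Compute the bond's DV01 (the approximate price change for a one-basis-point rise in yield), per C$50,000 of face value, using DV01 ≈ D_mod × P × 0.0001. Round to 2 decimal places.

Periodic yield y = 0.061.
  t   CF        PV=CF/(1+0.061)^t    t·PV
  1       750.00       706.8803       706.8803
  2       750.00       666.2397     1,332.4794
  3       750.00       627.9356     1,883.8068
  4       750.00       591.8338     2,367.3350
  5       750.00       557.8075     2,789.0375
  6       750.00       525.7375     3,154.4250
  7       750.00       495.5113     3,468.5792
  8       750.00       467.0229     3,736.1833
  9    50,750.00    29,784.9991   268,064.9920
  Σ                 34,423.9677   287,503.7185
P = 34,423.9677; D_Mac = 8.35185 yrs; D_mod = 7.87168 yrs.
DV01 ≈ 7.87168 × 34,423.9677 × 0.0001 = 27.097429.

C$27.10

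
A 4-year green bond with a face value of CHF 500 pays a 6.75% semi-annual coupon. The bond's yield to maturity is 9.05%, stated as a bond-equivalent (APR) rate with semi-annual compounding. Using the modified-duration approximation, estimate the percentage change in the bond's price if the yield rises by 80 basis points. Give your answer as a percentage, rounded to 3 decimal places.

Periodic yield y = 0.04525. Modified duration first:
  t   CF        PV=CF/(1+0.04525)^t    t·PV
  1       16.875        16.1445        16.1445
  2       16.875        15.4456        30.8911
  3       16.875        14.7769        44.3307
  4       16.875        14.1372        56.5488
  5       16.875        13.5252        67.6259
  6       16.875        12.9397        77.6379
  7       16.875        12.3795        86.6564
  8      516.875       362.7639     2,902.1116
  Σ                    462.1124     3,281.9468
P = 462.1124; D_Mac = 7.10205 half-year periods = 3.55103 yrs; D_mod = 3.55103/(1+0.04525) = 3.39730 yrs.
ΔP/P ≈ -D_mod · Δy = -3.39730 × (+0.008) = -0.027178 = -2.7178%.

-2.718%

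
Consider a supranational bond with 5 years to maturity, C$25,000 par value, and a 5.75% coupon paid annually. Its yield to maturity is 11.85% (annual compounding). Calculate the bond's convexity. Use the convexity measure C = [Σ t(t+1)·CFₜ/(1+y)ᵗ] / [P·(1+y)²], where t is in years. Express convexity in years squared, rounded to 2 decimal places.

With y = 0.1185:
  t   CF        PV=CF/(1+0.1185)^t    t·PV        t(t+1)·PV
  1     1,437.50     1,285.2034     1,285.2034       2,570.4068
  2     1,437.50     1,149.0419     2,298.0839       6,894.2516
  3     1,437.50     1,027.3062     3,081.9185      12,327.6738
  4     1,437.50       918.4677     3,673.8709      18,369.3545
  5    26,437.50    15,102.2078    75,511.0392     453,066.2349
  Σ                 19,482.2270    85,850.1158     493,227.9216
P = 19,482.2270.
Convexity = Σ t(t+1)·PV / [P·(1+y)²] = 493,227.9216 / (19,482.2270 × 1.251042) = 20.23658.

20.24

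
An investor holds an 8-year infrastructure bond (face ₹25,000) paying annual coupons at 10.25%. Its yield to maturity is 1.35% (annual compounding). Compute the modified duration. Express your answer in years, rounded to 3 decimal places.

Periodic yield y = 0.0135. First find Macaulay duration:
  t   CF        PV=CF/(1+0.0135)^t    t·PV
  1     2,562.50     2,528.3670     2,528.3670
  2     2,562.50     2,494.6887     4,989.3775
  3     2,562.50     2,461.4590     7,384.3771
  4     2,562.50     2,428.6720     9,714.6879
  5     2,562.50     2,396.3216    11,981.6082
  6     2,562.50     2,364.4022    14,186.4132
  7     2,562.50     2,332.9079    16,330.3556
  8    27,562.50    24,758.7425   198,069.9398
  Σ                 41,765.5611   265,185.1265
P = 41,765.5611; Macaulay duration = 265,185.1265 / 41,765.5611 = 6.34937 years.
Modified duration = D_Mac / (1 + y) = 6.34937 / 1.0135 = 6.26480 years.

6.265 years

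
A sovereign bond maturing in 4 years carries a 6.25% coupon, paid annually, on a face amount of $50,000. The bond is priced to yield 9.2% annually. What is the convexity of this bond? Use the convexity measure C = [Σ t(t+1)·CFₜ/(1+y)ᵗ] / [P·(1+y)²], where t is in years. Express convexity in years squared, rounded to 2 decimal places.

With y = 0.092:
  t   CF        PV=CF/(1+0.092)^t    t·PV        t(t+1)·PV
  1     3,125.00     2,861.7216     2,861.7216       5,723.4432
  2     3,125.00     2,620.6242     5,241.2484      15,723.7451
  3     3,125.00     2,399.8390     7,199.5170      28,798.0680
  4    53,125.00    37,360.1309   149,440.5237     747,202.6186
  Σ                 45,242.3157   164,743.0107     797,447.8750
P = 45,242.3157.
Convexity = Σ t(t+1)·PV / [P·(1+y)²] = 797,447.8750 / (45,242.3157 × 1.192464) = 14.78129.

14.78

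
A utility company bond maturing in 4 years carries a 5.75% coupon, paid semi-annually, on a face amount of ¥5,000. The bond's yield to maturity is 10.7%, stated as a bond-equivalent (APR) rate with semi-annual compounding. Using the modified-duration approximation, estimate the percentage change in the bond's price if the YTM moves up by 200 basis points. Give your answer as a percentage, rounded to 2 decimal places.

Periodic yield y = 0.0535. Modified duration first:
  t   CF        PV=CF/(1+0.0535)^t    t·PV
  1       143.75       136.4499       136.4499
  2       143.75       129.5206       259.0412
  3       143.75       122.9431       368.8294
  4       143.75       116.6997       466.7988
  5       143.75       110.7733       553.8666
  6       143.75       105.1479       630.8874
  7       143.75        99.8082       698.6572
  8     5,143.75     3,390.0299    27,120.2395
  Σ                  4,211.3726    30,234.7698
P = 4,211.3726; D_Mac = 7.17931 half-year periods = 3.58966 yrs; D_mod = 3.58966/(1+0.0535) = 3.40736 yrs.
ΔP/P ≈ -D_mod · Δy = -3.40736 × (+0.02) = -0.068147 = -6.8147%.

-6.81%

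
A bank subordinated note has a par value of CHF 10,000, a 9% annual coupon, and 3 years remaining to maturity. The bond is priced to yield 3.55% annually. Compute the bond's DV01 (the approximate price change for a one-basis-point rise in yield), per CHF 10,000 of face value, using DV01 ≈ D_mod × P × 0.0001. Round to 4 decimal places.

Periodic yield y = 0.0355.
  t   CF        PV=CF/(1+0.0355)^t    t·PV
  1       900.00       869.1453       869.1453
  2       900.00       839.3485     1,678.6969
  3    10,900.00     9,816.9412    29,450.8235
  Σ                 11,525.4350    31,998.6658
P = 11,525.4350; D_Mac = 2.77635 yrs; D_mod = 2.68117 yrs.
DV01 ≈ 2.68117 × 11,525.4350 × 0.0001 = 3.090166.

CHF 3.0902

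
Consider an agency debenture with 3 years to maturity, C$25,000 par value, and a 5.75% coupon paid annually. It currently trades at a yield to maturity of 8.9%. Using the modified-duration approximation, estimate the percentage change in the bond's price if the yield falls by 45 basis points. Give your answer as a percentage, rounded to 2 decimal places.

+1.17%

Periodic yield y = 0.089. Modified duration first:
  t   CF        PV=CF/(1+0.089)^t    t·PV
  1     1,437.50     1,320.0184     1,320.0184
  2     1,437.50     1,212.1381     2,424.2762
  3    26,437.50    20,470.8910    61,412.6729
  Σ                 23,003.0474    65,156.9675
P = 23,003.0474; D_Mac = 2.83254 yrs; D_mod = 2.83254/(1+0.089) = 2.60104 yrs.
ΔP/P ≈ -D_mod · Δy = -2.60104 × (-0.0045) = +0.011705 = +1.1705%.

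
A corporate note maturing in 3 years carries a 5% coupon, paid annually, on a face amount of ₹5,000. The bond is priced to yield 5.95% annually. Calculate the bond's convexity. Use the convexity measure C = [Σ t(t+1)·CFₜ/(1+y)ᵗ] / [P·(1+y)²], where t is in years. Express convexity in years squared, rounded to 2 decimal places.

10.01

With y = 0.0595:
  t   CF        PV=CF/(1+0.0595)^t    t·PV        t(t+1)·PV
  1       250.00       235.9604       235.9604         471.9207
  2       250.00       222.7092       445.4183       1,336.2550
  3     5,250.00     4,414.2449    13,242.7346      52,970.9384
  Σ                  4,872.9144    13,924.1133      54,779.1141
P = 4,872.9144.
Convexity = Σ t(t+1)·PV / [P·(1+y)²] = 54,779.1141 / (4,872.9144 × 1.122540) = 10.01439.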